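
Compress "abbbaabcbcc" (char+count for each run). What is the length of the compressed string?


Input: abbbaabcbcc
Runs:
  'a' x 1 => "a1"
  'b' x 3 => "b3"
  'a' x 2 => "a2"
  'b' x 1 => "b1"
  'c' x 1 => "c1"
  'b' x 1 => "b1"
  'c' x 2 => "c2"
Compressed: "a1b3a2b1c1b1c2"
Compressed length: 14

14


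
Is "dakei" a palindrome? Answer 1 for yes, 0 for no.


Input: dakei
Reversed: iekad
  Compare pos 0 ('d') with pos 4 ('i'): MISMATCH
  Compare pos 1 ('a') with pos 3 ('e'): MISMATCH
Result: not a palindrome

0


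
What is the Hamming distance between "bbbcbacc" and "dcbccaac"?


Comparing "bbbcbacc" and "dcbccaac" position by position:
  Position 0: 'b' vs 'd' => differ
  Position 1: 'b' vs 'c' => differ
  Position 2: 'b' vs 'b' => same
  Position 3: 'c' vs 'c' => same
  Position 4: 'b' vs 'c' => differ
  Position 5: 'a' vs 'a' => same
  Position 6: 'c' vs 'a' => differ
  Position 7: 'c' vs 'c' => same
Total differences (Hamming distance): 4

4


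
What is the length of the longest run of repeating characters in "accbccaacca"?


Input: "accbccaacca"
Scanning for longest run:
  Position 1 ('c'): new char, reset run to 1
  Position 2 ('c'): continues run of 'c', length=2
  Position 3 ('b'): new char, reset run to 1
  Position 4 ('c'): new char, reset run to 1
  Position 5 ('c'): continues run of 'c', length=2
  Position 6 ('a'): new char, reset run to 1
  Position 7 ('a'): continues run of 'a', length=2
  Position 8 ('c'): new char, reset run to 1
  Position 9 ('c'): continues run of 'c', length=2
  Position 10 ('a'): new char, reset run to 1
Longest run: 'c' with length 2

2


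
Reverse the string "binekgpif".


Input: binekgpif
Reading characters right to left:
  Position 8: 'f'
  Position 7: 'i'
  Position 6: 'p'
  Position 5: 'g'
  Position 4: 'k'
  Position 3: 'e'
  Position 2: 'n'
  Position 1: 'i'
  Position 0: 'b'
Reversed: fipgkenib

fipgkenib


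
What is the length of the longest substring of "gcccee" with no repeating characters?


Input: "gcccee"
Sliding window (track last position of each char):
  Position 0 ('g'): window [0,0] length 1 -- new best
  Position 1 ('c'): window [0,1] length 2 -- new best
  Position 2 ('c'): repeat (last at 1), move window start to 2
  Position 2 ('c'): window [2,2] length 1
  Position 3 ('c'): repeat (last at 2), move window start to 3
  Position 3 ('c'): window [3,3] length 1
  Position 4 ('e'): window [3,4] length 2
  Position 5 ('e'): repeat (last at 4), move window start to 5
  Position 5 ('e'): window [5,5] length 1
Longest substring with no repeats: "gc" with length 2

2


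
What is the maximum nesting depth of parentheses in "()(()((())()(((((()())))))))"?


Input: "()(()((())()(((((()())))))))"
Tracking depth:
  Position 0 '(': depth becomes 1
  Position 1 ')': depth becomes 0
  Position 2 '(': depth becomes 1
  Position 3 '(': depth becomes 2
  Position 4 ')': depth becomes 1
  Position 5 '(': depth becomes 2
  Position 6 '(': depth becomes 3
  Position 7 '(': depth becomes 4
  Position 8 ')': depth becomes 3
  Position 9 ')': depth becomes 2
  Position 10 '(': depth becomes 3
  Position 11 ')': depth becomes 2
  Position 12 '(': depth becomes 3
  Position 13 '(': depth becomes 4
  Position 14 '(': depth becomes 5
  Position 15 '(': depth becomes 6
  Position 16 '(': depth becomes 7
  Position 17 '(': depth becomes 8
  Position 18 ')': depth becomes 7
  Position 19 '(': depth becomes 8
  Position 20 ')': depth becomes 7
  Position 21 ')': depth becomes 6
  Position 22 ')': depth becomes 5
  Position 23 ')': depth becomes 4
  Position 24 ')': depth becomes 3
  Position 25 ')': depth becomes 2
  Position 26 ')': depth becomes 1
  Position 27 ')': depth becomes 0
Maximum depth reached: 8

8


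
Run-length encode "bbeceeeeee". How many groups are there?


Input: bbeceeeeee
Scanning for consecutive runs:
  Group 1: 'b' x 2 (positions 0-1)
  Group 2: 'e' x 1 (positions 2-2)
  Group 3: 'c' x 1 (positions 3-3)
  Group 4: 'e' x 6 (positions 4-9)
Total groups: 4

4


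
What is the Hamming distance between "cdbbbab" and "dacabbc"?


Comparing "cdbbbab" and "dacabbc" position by position:
  Position 0: 'c' vs 'd' => differ
  Position 1: 'd' vs 'a' => differ
  Position 2: 'b' vs 'c' => differ
  Position 3: 'b' vs 'a' => differ
  Position 4: 'b' vs 'b' => same
  Position 5: 'a' vs 'b' => differ
  Position 6: 'b' vs 'c' => differ
Total differences (Hamming distance): 6

6


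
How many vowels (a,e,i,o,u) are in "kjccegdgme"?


Input: kjccegdgme
Checking each character:
  'k' at position 0: consonant
  'j' at position 1: consonant
  'c' at position 2: consonant
  'c' at position 3: consonant
  'e' at position 4: vowel (running total: 1)
  'g' at position 5: consonant
  'd' at position 6: consonant
  'g' at position 7: consonant
  'm' at position 8: consonant
  'e' at position 9: vowel (running total: 2)
Total vowels: 2

2


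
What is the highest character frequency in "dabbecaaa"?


Input: dabbecaaa
Character counts:
  'a': 4
  'b': 2
  'c': 1
  'd': 1
  'e': 1
Maximum frequency: 4

4


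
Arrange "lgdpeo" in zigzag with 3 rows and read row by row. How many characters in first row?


Zigzag "lgdpeo" into 3 rows:
Placing characters:
  'l' => row 0
  'g' => row 1
  'd' => row 2
  'p' => row 1
  'e' => row 0
  'o' => row 1
Rows:
  Row 0: "le"
  Row 1: "gpo"
  Row 2: "d"
First row length: 2

2


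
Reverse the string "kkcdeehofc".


Input: kkcdeehofc
Reading characters right to left:
  Position 9: 'c'
  Position 8: 'f'
  Position 7: 'o'
  Position 6: 'h'
  Position 5: 'e'
  Position 4: 'e'
  Position 3: 'd'
  Position 2: 'c'
  Position 1: 'k'
  Position 0: 'k'
Reversed: cfoheedckk

cfoheedckk


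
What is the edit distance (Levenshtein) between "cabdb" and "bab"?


Computing edit distance: "cabdb" -> "bab"
DP table:
           b    a    b
      0    1    2    3
  c   1    1    2    3
  a   2    2    1    2
  b   3    2    2    1
  d   4    3    3    2
  b   5    4    4    3
Edit distance = dp[5][3] = 3

3


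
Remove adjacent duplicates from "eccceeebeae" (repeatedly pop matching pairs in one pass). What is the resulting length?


Input: eccceeebeae
Stack-based adjacent duplicate removal:
  Read 'e': push. Stack: e
  Read 'c': push. Stack: ec
  Read 'c': matches stack top 'c' => pop. Stack: e
  Read 'c': push. Stack: ec
  Read 'e': push. Stack: ece
  Read 'e': matches stack top 'e' => pop. Stack: ec
  Read 'e': push. Stack: ece
  Read 'b': push. Stack: eceb
  Read 'e': push. Stack: ecebe
  Read 'a': push. Stack: ecebea
  Read 'e': push. Stack: ecebeae
Final stack: "ecebeae" (length 7)

7


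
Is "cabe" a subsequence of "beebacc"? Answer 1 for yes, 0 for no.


Check if "cabe" is a subsequence of "beebacc"
Greedy scan:
  Position 0 ('b'): no match needed
  Position 1 ('e'): no match needed
  Position 2 ('e'): no match needed
  Position 3 ('b'): no match needed
  Position 4 ('a'): no match needed
  Position 5 ('c'): matches sub[0] = 'c'
  Position 6 ('c'): no match needed
Only matched 1/4 characters => not a subsequence

0


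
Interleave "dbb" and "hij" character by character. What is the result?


Interleaving "dbb" and "hij":
  Position 0: 'd' from first, 'h' from second => "dh"
  Position 1: 'b' from first, 'i' from second => "bi"
  Position 2: 'b' from first, 'j' from second => "bj"
Result: dhbibj

dhbibj


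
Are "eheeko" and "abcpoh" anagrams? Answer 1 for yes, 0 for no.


Strings: "eheeko", "abcpoh"
Sorted first:  eeehko
Sorted second: abchop
Differ at position 0: 'e' vs 'a' => not anagrams

0


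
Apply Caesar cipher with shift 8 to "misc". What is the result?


Caesar cipher: shift "misc" by 8
  'm' (pos 12) + 8 = pos 20 = 'u'
  'i' (pos 8) + 8 = pos 16 = 'q'
  's' (pos 18) + 8 = pos 0 = 'a'
  'c' (pos 2) + 8 = pos 10 = 'k'
Result: uqak

uqak


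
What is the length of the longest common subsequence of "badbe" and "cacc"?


LCS of "badbe" and "cacc"
DP table:
           c    a    c    c
      0    0    0    0    0
  b   0    0    0    0    0
  a   0    0    1    1    1
  d   0    0    1    1    1
  b   0    0    1    1    1
  e   0    0    1    1    1
LCS length = dp[5][4] = 1

1


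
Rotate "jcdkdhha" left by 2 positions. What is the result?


Input: "jcdkdhha", rotate left by 2
First 2 characters: "jc"
Remaining characters: "dkdhha"
Concatenate remaining + first: "dkdhha" + "jc" = "dkdhhajc"

dkdhhajc


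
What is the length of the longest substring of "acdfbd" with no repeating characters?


Input: "acdfbd"
Sliding window (track last position of each char):
  Position 0 ('a'): window [0,0] length 1 -- new best
  Position 1 ('c'): window [0,1] length 2 -- new best
  Position 2 ('d'): window [0,2] length 3 -- new best
  Position 3 ('f'): window [0,3] length 4 -- new best
  Position 4 ('b'): window [0,4] length 5 -- new best
  Position 5 ('d'): repeat (last at 2), move window start to 3
  Position 5 ('d'): window [3,5] length 3
Longest substring with no repeats: "acdfb" with length 5

5


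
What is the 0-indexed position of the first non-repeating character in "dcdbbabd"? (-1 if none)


Input: dcdbbabd
Character frequencies:
  'a': 1
  'b': 3
  'c': 1
  'd': 3
Scanning left to right for freq == 1:
  Position 0 ('d'): freq=3, skip
  Position 1 ('c'): unique! => answer = 1

1


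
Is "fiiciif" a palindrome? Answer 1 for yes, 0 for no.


Input: fiiciif
Reversed: fiiciif
  Compare pos 0 ('f') with pos 6 ('f'): match
  Compare pos 1 ('i') with pos 5 ('i'): match
  Compare pos 2 ('i') with pos 4 ('i'): match
Result: palindrome

1


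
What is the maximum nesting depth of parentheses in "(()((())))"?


Input: "(()((())))"
Tracking depth:
  Position 0 '(': depth becomes 1
  Position 1 '(': depth becomes 2
  Position 2 ')': depth becomes 1
  Position 3 '(': depth becomes 2
  Position 4 '(': depth becomes 3
  Position 5 '(': depth becomes 4
  Position 6 ')': depth becomes 3
  Position 7 ')': depth becomes 2
  Position 8 ')': depth becomes 1
  Position 9 ')': depth becomes 0
Maximum depth reached: 4

4


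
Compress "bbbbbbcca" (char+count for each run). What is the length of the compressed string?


Input: bbbbbbcca
Runs:
  'b' x 6 => "b6"
  'c' x 2 => "c2"
  'a' x 1 => "a1"
Compressed: "b6c2a1"
Compressed length: 6

6


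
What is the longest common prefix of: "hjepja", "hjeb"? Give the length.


Words: hjepja, hjeb
  Position 0: all 'h' => match
  Position 1: all 'j' => match
  Position 2: all 'e' => match
  Position 3: ('p', 'b') => mismatch, stop
LCP = "hje" (length 3)

3


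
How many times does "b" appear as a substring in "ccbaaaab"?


Searching for "b" in "ccbaaaab"
Scanning each position:
  Position 0: "c" => no
  Position 1: "c" => no
  Position 2: "b" => MATCH
  Position 3: "a" => no
  Position 4: "a" => no
  Position 5: "a" => no
  Position 6: "a" => no
  Position 7: "b" => MATCH
Total occurrences: 2

2


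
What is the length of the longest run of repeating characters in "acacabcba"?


Input: "acacabcba"
Scanning for longest run:
  Position 1 ('c'): new char, reset run to 1
  Position 2 ('a'): new char, reset run to 1
  Position 3 ('c'): new char, reset run to 1
  Position 4 ('a'): new char, reset run to 1
  Position 5 ('b'): new char, reset run to 1
  Position 6 ('c'): new char, reset run to 1
  Position 7 ('b'): new char, reset run to 1
  Position 8 ('a'): new char, reset run to 1
Longest run: 'a' with length 1

1


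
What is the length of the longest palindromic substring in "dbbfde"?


Input: "dbbfde"
Checking substrings for palindromes:
  [1:3] "bb" (len 2) => palindrome
Longest palindromic substring: "bb" with length 2

2


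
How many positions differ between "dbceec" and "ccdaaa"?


Comparing "dbceec" and "ccdaaa" position by position:
  Position 0: 'd' vs 'c' => DIFFER
  Position 1: 'b' vs 'c' => DIFFER
  Position 2: 'c' vs 'd' => DIFFER
  Position 3: 'e' vs 'a' => DIFFER
  Position 4: 'e' vs 'a' => DIFFER
  Position 5: 'c' vs 'a' => DIFFER
Positions that differ: 6

6


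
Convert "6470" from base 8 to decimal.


Input: "6470" in base 8
Positional expansion:
  Digit '6' (value 6) x 8^3 = 3072
  Digit '4' (value 4) x 8^2 = 256
  Digit '7' (value 7) x 8^1 = 56
  Digit '0' (value 0) x 8^0 = 0
Sum = 3384

3384


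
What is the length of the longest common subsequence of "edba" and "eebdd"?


LCS of "edba" and "eebdd"
DP table:
           e    e    b    d    d
      0    0    0    0    0    0
  e   0    1    1    1    1    1
  d   0    1    1    1    2    2
  b   0    1    1    2    2    2
  a   0    1    1    2    2    2
LCS length = dp[4][5] = 2

2


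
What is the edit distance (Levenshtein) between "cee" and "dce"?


Computing edit distance: "cee" -> "dce"
DP table:
           d    c    e
      0    1    2    3
  c   1    1    1    2
  e   2    2    2    1
  e   3    3    3    2
Edit distance = dp[3][3] = 2

2


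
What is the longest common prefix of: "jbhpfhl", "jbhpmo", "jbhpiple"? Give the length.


Words: jbhpfhl, jbhpmo, jbhpiple
  Position 0: all 'j' => match
  Position 1: all 'b' => match
  Position 2: all 'h' => match
  Position 3: all 'p' => match
  Position 4: ('f', 'm', 'i') => mismatch, stop
LCP = "jbhp" (length 4)

4


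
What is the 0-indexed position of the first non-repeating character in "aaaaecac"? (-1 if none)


Input: aaaaecac
Character frequencies:
  'a': 5
  'c': 2
  'e': 1
Scanning left to right for freq == 1:
  Position 0 ('a'): freq=5, skip
  Position 1 ('a'): freq=5, skip
  Position 2 ('a'): freq=5, skip
  Position 3 ('a'): freq=5, skip
  Position 4 ('e'): unique! => answer = 4

4


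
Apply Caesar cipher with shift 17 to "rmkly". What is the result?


Caesar cipher: shift "rmkly" by 17
  'r' (pos 17) + 17 = pos 8 = 'i'
  'm' (pos 12) + 17 = pos 3 = 'd'
  'k' (pos 10) + 17 = pos 1 = 'b'
  'l' (pos 11) + 17 = pos 2 = 'c'
  'y' (pos 24) + 17 = pos 15 = 'p'
Result: idbcp

idbcp


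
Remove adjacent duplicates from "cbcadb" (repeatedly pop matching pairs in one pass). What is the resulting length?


Input: cbcadb
Stack-based adjacent duplicate removal:
  Read 'c': push. Stack: c
  Read 'b': push. Stack: cb
  Read 'c': push. Stack: cbc
  Read 'a': push. Stack: cbca
  Read 'd': push. Stack: cbcad
  Read 'b': push. Stack: cbcadb
Final stack: "cbcadb" (length 6)

6


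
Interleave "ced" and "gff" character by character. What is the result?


Interleaving "ced" and "gff":
  Position 0: 'c' from first, 'g' from second => "cg"
  Position 1: 'e' from first, 'f' from second => "ef"
  Position 2: 'd' from first, 'f' from second => "df"
Result: cgefdf

cgefdf


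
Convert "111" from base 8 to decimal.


Input: "111" in base 8
Positional expansion:
  Digit '1' (value 1) x 8^2 = 64
  Digit '1' (value 1) x 8^1 = 8
  Digit '1' (value 1) x 8^0 = 1
Sum = 73

73


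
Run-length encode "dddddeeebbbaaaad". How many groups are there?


Input: dddddeeebbbaaaad
Scanning for consecutive runs:
  Group 1: 'd' x 5 (positions 0-4)
  Group 2: 'e' x 3 (positions 5-7)
  Group 3: 'b' x 3 (positions 8-10)
  Group 4: 'a' x 4 (positions 11-14)
  Group 5: 'd' x 1 (positions 15-15)
Total groups: 5

5


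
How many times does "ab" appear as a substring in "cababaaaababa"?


Searching for "ab" in "cababaaaababa"
Scanning each position:
  Position 0: "ca" => no
  Position 1: "ab" => MATCH
  Position 2: "ba" => no
  Position 3: "ab" => MATCH
  Position 4: "ba" => no
  Position 5: "aa" => no
  Position 6: "aa" => no
  Position 7: "aa" => no
  Position 8: "ab" => MATCH
  Position 9: "ba" => no
  Position 10: "ab" => MATCH
  Position 11: "ba" => no
Total occurrences: 4

4


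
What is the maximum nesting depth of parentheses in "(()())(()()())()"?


Input: "(()())(()()())()"
Tracking depth:
  Position 0 '(': depth becomes 1
  Position 1 '(': depth becomes 2
  Position 2 ')': depth becomes 1
  Position 3 '(': depth becomes 2
  Position 4 ')': depth becomes 1
  Position 5 ')': depth becomes 0
  Position 6 '(': depth becomes 1
  Position 7 '(': depth becomes 2
  Position 8 ')': depth becomes 1
  Position 9 '(': depth becomes 2
  Position 10 ')': depth becomes 1
  Position 11 '(': depth becomes 2
  Position 12 ')': depth becomes 1
  Position 13 ')': depth becomes 0
  Position 14 '(': depth becomes 1
  Position 15 ')': depth becomes 0
Maximum depth reached: 2

2


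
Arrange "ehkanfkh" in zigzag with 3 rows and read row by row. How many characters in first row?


Zigzag "ehkanfkh" into 3 rows:
Placing characters:
  'e' => row 0
  'h' => row 1
  'k' => row 2
  'a' => row 1
  'n' => row 0
  'f' => row 1
  'k' => row 2
  'h' => row 1
Rows:
  Row 0: "en"
  Row 1: "hafh"
  Row 2: "kk"
First row length: 2

2


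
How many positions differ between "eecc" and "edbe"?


Comparing "eecc" and "edbe" position by position:
  Position 0: 'e' vs 'e' => same
  Position 1: 'e' vs 'd' => DIFFER
  Position 2: 'c' vs 'b' => DIFFER
  Position 3: 'c' vs 'e' => DIFFER
Positions that differ: 3

3


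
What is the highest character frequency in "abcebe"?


Input: abcebe
Character counts:
  'a': 1
  'b': 2
  'c': 1
  'e': 2
Maximum frequency: 2

2


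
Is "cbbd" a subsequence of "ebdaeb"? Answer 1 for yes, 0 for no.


Check if "cbbd" is a subsequence of "ebdaeb"
Greedy scan:
  Position 0 ('e'): no match needed
  Position 1 ('b'): no match needed
  Position 2 ('d'): no match needed
  Position 3 ('a'): no match needed
  Position 4 ('e'): no match needed
  Position 5 ('b'): no match needed
Only matched 0/4 characters => not a subsequence

0


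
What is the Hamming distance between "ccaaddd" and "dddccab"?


Comparing "ccaaddd" and "dddccab" position by position:
  Position 0: 'c' vs 'd' => differ
  Position 1: 'c' vs 'd' => differ
  Position 2: 'a' vs 'd' => differ
  Position 3: 'a' vs 'c' => differ
  Position 4: 'd' vs 'c' => differ
  Position 5: 'd' vs 'a' => differ
  Position 6: 'd' vs 'b' => differ
Total differences (Hamming distance): 7

7


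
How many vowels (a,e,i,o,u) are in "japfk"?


Input: japfk
Checking each character:
  'j' at position 0: consonant
  'a' at position 1: vowel (running total: 1)
  'p' at position 2: consonant
  'f' at position 3: consonant
  'k' at position 4: consonant
Total vowels: 1

1


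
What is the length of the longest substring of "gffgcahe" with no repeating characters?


Input: "gffgcahe"
Sliding window (track last position of each char):
  Position 0 ('g'): window [0,0] length 1 -- new best
  Position 1 ('f'): window [0,1] length 2 -- new best
  Position 2 ('f'): repeat (last at 1), move window start to 2
  Position 2 ('f'): window [2,2] length 1
  Position 3 ('g'): window [2,3] length 2
  Position 4 ('c'): window [2,4] length 3 -- new best
  Position 5 ('a'): window [2,5] length 4 -- new best
  Position 6 ('h'): window [2,6] length 5 -- new best
  Position 7 ('e'): window [2,7] length 6 -- new best
Longest substring with no repeats: "fgcahe" with length 6

6


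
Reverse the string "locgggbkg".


Input: locgggbkg
Reading characters right to left:
  Position 8: 'g'
  Position 7: 'k'
  Position 6: 'b'
  Position 5: 'g'
  Position 4: 'g'
  Position 3: 'g'
  Position 2: 'c'
  Position 1: 'o'
  Position 0: 'l'
Reversed: gkbgggcol

gkbgggcol


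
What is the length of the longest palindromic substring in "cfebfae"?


Input: "cfebfae"
Checking substrings for palindromes:
  No multi-char palindromic substrings found
Longest palindromic substring: "c" with length 1

1


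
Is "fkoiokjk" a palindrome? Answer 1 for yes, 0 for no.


Input: fkoiokjk
Reversed: kjkoiokf
  Compare pos 0 ('f') with pos 7 ('k'): MISMATCH
  Compare pos 1 ('k') with pos 6 ('j'): MISMATCH
  Compare pos 2 ('o') with pos 5 ('k'): MISMATCH
  Compare pos 3 ('i') with pos 4 ('o'): MISMATCH
Result: not a palindrome

0


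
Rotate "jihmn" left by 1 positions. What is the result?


Input: "jihmn", rotate left by 1
First 1 characters: "j"
Remaining characters: "ihmn"
Concatenate remaining + first: "ihmn" + "j" = "ihmnj"

ihmnj


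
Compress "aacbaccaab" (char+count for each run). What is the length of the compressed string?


Input: aacbaccaab
Runs:
  'a' x 2 => "a2"
  'c' x 1 => "c1"
  'b' x 1 => "b1"
  'a' x 1 => "a1"
  'c' x 2 => "c2"
  'a' x 2 => "a2"
  'b' x 1 => "b1"
Compressed: "a2c1b1a1c2a2b1"
Compressed length: 14

14


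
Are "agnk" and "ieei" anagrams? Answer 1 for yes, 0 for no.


Strings: "agnk", "ieei"
Sorted first:  agkn
Sorted second: eeii
Differ at position 0: 'a' vs 'e' => not anagrams

0


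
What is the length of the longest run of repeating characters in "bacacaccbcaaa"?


Input: "bacacaccbcaaa"
Scanning for longest run:
  Position 1 ('a'): new char, reset run to 1
  Position 2 ('c'): new char, reset run to 1
  Position 3 ('a'): new char, reset run to 1
  Position 4 ('c'): new char, reset run to 1
  Position 5 ('a'): new char, reset run to 1
  Position 6 ('c'): new char, reset run to 1
  Position 7 ('c'): continues run of 'c', length=2
  Position 8 ('b'): new char, reset run to 1
  Position 9 ('c'): new char, reset run to 1
  Position 10 ('a'): new char, reset run to 1
  Position 11 ('a'): continues run of 'a', length=2
  Position 12 ('a'): continues run of 'a', length=3
Longest run: 'a' with length 3

3


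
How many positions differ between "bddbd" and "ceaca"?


Comparing "bddbd" and "ceaca" position by position:
  Position 0: 'b' vs 'c' => DIFFER
  Position 1: 'd' vs 'e' => DIFFER
  Position 2: 'd' vs 'a' => DIFFER
  Position 3: 'b' vs 'c' => DIFFER
  Position 4: 'd' vs 'a' => DIFFER
Positions that differ: 5

5


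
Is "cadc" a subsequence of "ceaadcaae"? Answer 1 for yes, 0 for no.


Check if "cadc" is a subsequence of "ceaadcaae"
Greedy scan:
  Position 0 ('c'): matches sub[0] = 'c'
  Position 1 ('e'): no match needed
  Position 2 ('a'): matches sub[1] = 'a'
  Position 3 ('a'): no match needed
  Position 4 ('d'): matches sub[2] = 'd'
  Position 5 ('c'): matches sub[3] = 'c'
  Position 6 ('a'): no match needed
  Position 7 ('a'): no match needed
  Position 8 ('e'): no match needed
All 4 characters matched => is a subsequence

1


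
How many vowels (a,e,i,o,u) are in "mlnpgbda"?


Input: mlnpgbda
Checking each character:
  'm' at position 0: consonant
  'l' at position 1: consonant
  'n' at position 2: consonant
  'p' at position 3: consonant
  'g' at position 4: consonant
  'b' at position 5: consonant
  'd' at position 6: consonant
  'a' at position 7: vowel (running total: 1)
Total vowels: 1

1


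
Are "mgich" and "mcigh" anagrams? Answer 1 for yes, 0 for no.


Strings: "mgich", "mcigh"
Sorted first:  cghim
Sorted second: cghim
Sorted forms match => anagrams

1


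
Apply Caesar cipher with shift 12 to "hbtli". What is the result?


Caesar cipher: shift "hbtli" by 12
  'h' (pos 7) + 12 = pos 19 = 't'
  'b' (pos 1) + 12 = pos 13 = 'n'
  't' (pos 19) + 12 = pos 5 = 'f'
  'l' (pos 11) + 12 = pos 23 = 'x'
  'i' (pos 8) + 12 = pos 20 = 'u'
Result: tnfxu

tnfxu


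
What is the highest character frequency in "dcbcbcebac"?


Input: dcbcbcebac
Character counts:
  'a': 1
  'b': 3
  'c': 4
  'd': 1
  'e': 1
Maximum frequency: 4

4


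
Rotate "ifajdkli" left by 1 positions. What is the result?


Input: "ifajdkli", rotate left by 1
First 1 characters: "i"
Remaining characters: "fajdkli"
Concatenate remaining + first: "fajdkli" + "i" = "fajdklii"

fajdklii


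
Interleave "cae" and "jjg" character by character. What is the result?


Interleaving "cae" and "jjg":
  Position 0: 'c' from first, 'j' from second => "cj"
  Position 1: 'a' from first, 'j' from second => "aj"
  Position 2: 'e' from first, 'g' from second => "eg"
Result: cjajeg

cjajeg


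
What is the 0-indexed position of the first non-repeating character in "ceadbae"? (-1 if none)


Input: ceadbae
Character frequencies:
  'a': 2
  'b': 1
  'c': 1
  'd': 1
  'e': 2
Scanning left to right for freq == 1:
  Position 0 ('c'): unique! => answer = 0

0


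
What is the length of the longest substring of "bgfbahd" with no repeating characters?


Input: "bgfbahd"
Sliding window (track last position of each char):
  Position 0 ('b'): window [0,0] length 1 -- new best
  Position 1 ('g'): window [0,1] length 2 -- new best
  Position 2 ('f'): window [0,2] length 3 -- new best
  Position 3 ('b'): repeat (last at 0), move window start to 1
  Position 3 ('b'): window [1,3] length 3
  Position 4 ('a'): window [1,4] length 4 -- new best
  Position 5 ('h'): window [1,5] length 5 -- new best
  Position 6 ('d'): window [1,6] length 6 -- new best
Longest substring with no repeats: "gfbahd" with length 6

6


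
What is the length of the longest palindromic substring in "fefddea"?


Input: "fefddea"
Checking substrings for palindromes:
  [0:3] "fef" (len 3) => palindrome
  [3:5] "dd" (len 2) => palindrome
Longest palindromic substring: "fef" with length 3

3


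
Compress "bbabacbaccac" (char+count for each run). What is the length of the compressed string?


Input: bbabacbaccac
Runs:
  'b' x 2 => "b2"
  'a' x 1 => "a1"
  'b' x 1 => "b1"
  'a' x 1 => "a1"
  'c' x 1 => "c1"
  'b' x 1 => "b1"
  'a' x 1 => "a1"
  'c' x 2 => "c2"
  'a' x 1 => "a1"
  'c' x 1 => "c1"
Compressed: "b2a1b1a1c1b1a1c2a1c1"
Compressed length: 20

20


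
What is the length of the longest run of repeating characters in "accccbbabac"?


Input: "accccbbabac"
Scanning for longest run:
  Position 1 ('c'): new char, reset run to 1
  Position 2 ('c'): continues run of 'c', length=2
  Position 3 ('c'): continues run of 'c', length=3
  Position 4 ('c'): continues run of 'c', length=4
  Position 5 ('b'): new char, reset run to 1
  Position 6 ('b'): continues run of 'b', length=2
  Position 7 ('a'): new char, reset run to 1
  Position 8 ('b'): new char, reset run to 1
  Position 9 ('a'): new char, reset run to 1
  Position 10 ('c'): new char, reset run to 1
Longest run: 'c' with length 4

4


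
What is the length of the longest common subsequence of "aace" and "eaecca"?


LCS of "aace" and "eaecca"
DP table:
           e    a    e    c    c    a
      0    0    0    0    0    0    0
  a   0    0    1    1    1    1    1
  a   0    0    1    1    1    1    2
  c   0    0    1    1    2    2    2
  e   0    1    1    2    2    2    2
LCS length = dp[4][6] = 2

2


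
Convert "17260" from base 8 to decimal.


Input: "17260" in base 8
Positional expansion:
  Digit '1' (value 1) x 8^4 = 4096
  Digit '7' (value 7) x 8^3 = 3584
  Digit '2' (value 2) x 8^2 = 128
  Digit '6' (value 6) x 8^1 = 48
  Digit '0' (value 0) x 8^0 = 0
Sum = 7856

7856


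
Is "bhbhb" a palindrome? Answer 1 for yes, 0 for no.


Input: bhbhb
Reversed: bhbhb
  Compare pos 0 ('b') with pos 4 ('b'): match
  Compare pos 1 ('h') with pos 3 ('h'): match
Result: palindrome

1


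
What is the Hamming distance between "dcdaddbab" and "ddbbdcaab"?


Comparing "dcdaddbab" and "ddbbdcaab" position by position:
  Position 0: 'd' vs 'd' => same
  Position 1: 'c' vs 'd' => differ
  Position 2: 'd' vs 'b' => differ
  Position 3: 'a' vs 'b' => differ
  Position 4: 'd' vs 'd' => same
  Position 5: 'd' vs 'c' => differ
  Position 6: 'b' vs 'a' => differ
  Position 7: 'a' vs 'a' => same
  Position 8: 'b' vs 'b' => same
Total differences (Hamming distance): 5

5


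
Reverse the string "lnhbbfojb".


Input: lnhbbfojb
Reading characters right to left:
  Position 8: 'b'
  Position 7: 'j'
  Position 6: 'o'
  Position 5: 'f'
  Position 4: 'b'
  Position 3: 'b'
  Position 2: 'h'
  Position 1: 'n'
  Position 0: 'l'
Reversed: bjofbbhnl

bjofbbhnl


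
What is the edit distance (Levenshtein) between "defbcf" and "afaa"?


Computing edit distance: "defbcf" -> "afaa"
DP table:
           a    f    a    a
      0    1    2    3    4
  d   1    1    2    3    4
  e   2    2    2    3    4
  f   3    3    2    3    4
  b   4    4    3    3    4
  c   5    5    4    4    4
  f   6    6    5    5    5
Edit distance = dp[6][4] = 5

5


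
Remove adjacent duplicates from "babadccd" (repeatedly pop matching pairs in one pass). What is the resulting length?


Input: babadccd
Stack-based adjacent duplicate removal:
  Read 'b': push. Stack: b
  Read 'a': push. Stack: ba
  Read 'b': push. Stack: bab
  Read 'a': push. Stack: baba
  Read 'd': push. Stack: babad
  Read 'c': push. Stack: babadc
  Read 'c': matches stack top 'c' => pop. Stack: babad
  Read 'd': matches stack top 'd' => pop. Stack: baba
Final stack: "baba" (length 4)

4


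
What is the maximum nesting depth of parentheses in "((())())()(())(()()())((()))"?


Input: "((())())()(())(()()())((()))"
Tracking depth:
  Position 0 '(': depth becomes 1
  Position 1 '(': depth becomes 2
  Position 2 '(': depth becomes 3
  Position 3 ')': depth becomes 2
  Position 4 ')': depth becomes 1
  Position 5 '(': depth becomes 2
  Position 6 ')': depth becomes 1
  Position 7 ')': depth becomes 0
  Position 8 '(': depth becomes 1
  Position 9 ')': depth becomes 0
  Position 10 '(': depth becomes 1
  Position 11 '(': depth becomes 2
  Position 12 ')': depth becomes 1
  Position 13 ')': depth becomes 0
  Position 14 '(': depth becomes 1
  Position 15 '(': depth becomes 2
  Position 16 ')': depth becomes 1
  Position 17 '(': depth becomes 2
  Position 18 ')': depth becomes 1
  Position 19 '(': depth becomes 2
  Position 20 ')': depth becomes 1
  Position 21 ')': depth becomes 0
  Position 22 '(': depth becomes 1
  Position 23 '(': depth becomes 2
  Position 24 '(': depth becomes 3
  Position 25 ')': depth becomes 2
  Position 26 ')': depth becomes 1
  Position 27 ')': depth becomes 0
Maximum depth reached: 3

3


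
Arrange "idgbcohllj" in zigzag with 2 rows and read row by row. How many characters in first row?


Zigzag "idgbcohllj" into 2 rows:
Placing characters:
  'i' => row 0
  'd' => row 1
  'g' => row 0
  'b' => row 1
  'c' => row 0
  'o' => row 1
  'h' => row 0
  'l' => row 1
  'l' => row 0
  'j' => row 1
Rows:
  Row 0: "igchl"
  Row 1: "dbolj"
First row length: 5

5


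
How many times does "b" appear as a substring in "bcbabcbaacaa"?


Searching for "b" in "bcbabcbaacaa"
Scanning each position:
  Position 0: "b" => MATCH
  Position 1: "c" => no
  Position 2: "b" => MATCH
  Position 3: "a" => no
  Position 4: "b" => MATCH
  Position 5: "c" => no
  Position 6: "b" => MATCH
  Position 7: "a" => no
  Position 8: "a" => no
  Position 9: "c" => no
  Position 10: "a" => no
  Position 11: "a" => no
Total occurrences: 4

4


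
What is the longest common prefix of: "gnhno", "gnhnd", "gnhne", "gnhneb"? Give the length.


Words: gnhno, gnhnd, gnhne, gnhneb
  Position 0: all 'g' => match
  Position 1: all 'n' => match
  Position 2: all 'h' => match
  Position 3: all 'n' => match
  Position 4: ('o', 'd', 'e', 'e') => mismatch, stop
LCP = "gnhn" (length 4)

4


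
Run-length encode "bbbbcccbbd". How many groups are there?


Input: bbbbcccbbd
Scanning for consecutive runs:
  Group 1: 'b' x 4 (positions 0-3)
  Group 2: 'c' x 3 (positions 4-6)
  Group 3: 'b' x 2 (positions 7-8)
  Group 4: 'd' x 1 (positions 9-9)
Total groups: 4

4


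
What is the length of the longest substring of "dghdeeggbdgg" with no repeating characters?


Input: "dghdeeggbdgg"
Sliding window (track last position of each char):
  Position 0 ('d'): window [0,0] length 1 -- new best
  Position 1 ('g'): window [0,1] length 2 -- new best
  Position 2 ('h'): window [0,2] length 3 -- new best
  Position 3 ('d'): repeat (last at 0), move window start to 1
  Position 3 ('d'): window [1,3] length 3
  Position 4 ('e'): window [1,4] length 4 -- new best
  Position 5 ('e'): repeat (last at 4), move window start to 5
  Position 5 ('e'): window [5,5] length 1
  Position 6 ('g'): window [5,6] length 2
  Position 7 ('g'): repeat (last at 6), move window start to 7
  Position 7 ('g'): window [7,7] length 1
  Position 8 ('b'): window [7,8] length 2
  Position 9 ('d'): window [7,9] length 3
  Position 10 ('g'): repeat (last at 7), move window start to 8
  Position 10 ('g'): window [8,10] length 3
  Position 11 ('g'): repeat (last at 10), move window start to 11
  Position 11 ('g'): window [11,11] length 1
Longest substring with no repeats: "ghde" with length 4

4


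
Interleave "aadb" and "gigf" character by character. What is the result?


Interleaving "aadb" and "gigf":
  Position 0: 'a' from first, 'g' from second => "ag"
  Position 1: 'a' from first, 'i' from second => "ai"
  Position 2: 'd' from first, 'g' from second => "dg"
  Position 3: 'b' from first, 'f' from second => "bf"
Result: agaidgbf

agaidgbf


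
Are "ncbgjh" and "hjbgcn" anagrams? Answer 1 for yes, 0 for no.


Strings: "ncbgjh", "hjbgcn"
Sorted first:  bcghjn
Sorted second: bcghjn
Sorted forms match => anagrams

1


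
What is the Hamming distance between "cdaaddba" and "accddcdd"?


Comparing "cdaaddba" and "accddcdd" position by position:
  Position 0: 'c' vs 'a' => differ
  Position 1: 'd' vs 'c' => differ
  Position 2: 'a' vs 'c' => differ
  Position 3: 'a' vs 'd' => differ
  Position 4: 'd' vs 'd' => same
  Position 5: 'd' vs 'c' => differ
  Position 6: 'b' vs 'd' => differ
  Position 7: 'a' vs 'd' => differ
Total differences (Hamming distance): 7

7


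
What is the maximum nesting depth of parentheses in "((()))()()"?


Input: "((()))()()"
Tracking depth:
  Position 0 '(': depth becomes 1
  Position 1 '(': depth becomes 2
  Position 2 '(': depth becomes 3
  Position 3 ')': depth becomes 2
  Position 4 ')': depth becomes 1
  Position 5 ')': depth becomes 0
  Position 6 '(': depth becomes 1
  Position 7 ')': depth becomes 0
  Position 8 '(': depth becomes 1
  Position 9 ')': depth becomes 0
Maximum depth reached: 3

3


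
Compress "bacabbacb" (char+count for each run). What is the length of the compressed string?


Input: bacabbacb
Runs:
  'b' x 1 => "b1"
  'a' x 1 => "a1"
  'c' x 1 => "c1"
  'a' x 1 => "a1"
  'b' x 2 => "b2"
  'a' x 1 => "a1"
  'c' x 1 => "c1"
  'b' x 1 => "b1"
Compressed: "b1a1c1a1b2a1c1b1"
Compressed length: 16

16


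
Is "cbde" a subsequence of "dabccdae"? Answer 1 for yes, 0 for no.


Check if "cbde" is a subsequence of "dabccdae"
Greedy scan:
  Position 0 ('d'): no match needed
  Position 1 ('a'): no match needed
  Position 2 ('b'): no match needed
  Position 3 ('c'): matches sub[0] = 'c'
  Position 4 ('c'): no match needed
  Position 5 ('d'): no match needed
  Position 6 ('a'): no match needed
  Position 7 ('e'): no match needed
Only matched 1/4 characters => not a subsequence

0


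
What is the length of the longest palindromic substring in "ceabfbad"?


Input: "ceabfbad"
Checking substrings for palindromes:
  [2:7] "abfba" (len 5) => palindrome
  [3:6] "bfb" (len 3) => palindrome
Longest palindromic substring: "abfba" with length 5

5


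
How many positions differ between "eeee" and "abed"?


Comparing "eeee" and "abed" position by position:
  Position 0: 'e' vs 'a' => DIFFER
  Position 1: 'e' vs 'b' => DIFFER
  Position 2: 'e' vs 'e' => same
  Position 3: 'e' vs 'd' => DIFFER
Positions that differ: 3

3


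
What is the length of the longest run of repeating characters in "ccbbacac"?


Input: "ccbbacac"
Scanning for longest run:
  Position 1 ('c'): continues run of 'c', length=2
  Position 2 ('b'): new char, reset run to 1
  Position 3 ('b'): continues run of 'b', length=2
  Position 4 ('a'): new char, reset run to 1
  Position 5 ('c'): new char, reset run to 1
  Position 6 ('a'): new char, reset run to 1
  Position 7 ('c'): new char, reset run to 1
Longest run: 'c' with length 2

2


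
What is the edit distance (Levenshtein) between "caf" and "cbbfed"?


Computing edit distance: "caf" -> "cbbfed"
DP table:
           c    b    b    f    e    d
      0    1    2    3    4    5    6
  c   1    0    1    2    3    4    5
  a   2    1    1    2    3    4    5
  f   3    2    2    2    2    3    4
Edit distance = dp[3][6] = 4

4


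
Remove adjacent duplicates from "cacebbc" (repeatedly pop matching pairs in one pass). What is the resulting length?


Input: cacebbc
Stack-based adjacent duplicate removal:
  Read 'c': push. Stack: c
  Read 'a': push. Stack: ca
  Read 'c': push. Stack: cac
  Read 'e': push. Stack: cace
  Read 'b': push. Stack: caceb
  Read 'b': matches stack top 'b' => pop. Stack: cace
  Read 'c': push. Stack: cacec
Final stack: "cacec" (length 5)

5


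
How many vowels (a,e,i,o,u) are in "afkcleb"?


Input: afkcleb
Checking each character:
  'a' at position 0: vowel (running total: 1)
  'f' at position 1: consonant
  'k' at position 2: consonant
  'c' at position 3: consonant
  'l' at position 4: consonant
  'e' at position 5: vowel (running total: 2)
  'b' at position 6: consonant
Total vowels: 2

2


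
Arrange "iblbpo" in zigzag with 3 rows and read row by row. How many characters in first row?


Zigzag "iblbpo" into 3 rows:
Placing characters:
  'i' => row 0
  'b' => row 1
  'l' => row 2
  'b' => row 1
  'p' => row 0
  'o' => row 1
Rows:
  Row 0: "ip"
  Row 1: "bbo"
  Row 2: "l"
First row length: 2

2


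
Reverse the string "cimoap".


Input: cimoap
Reading characters right to left:
  Position 5: 'p'
  Position 4: 'a'
  Position 3: 'o'
  Position 2: 'm'
  Position 1: 'i'
  Position 0: 'c'
Reversed: paomic

paomic


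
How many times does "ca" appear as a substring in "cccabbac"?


Searching for "ca" in "cccabbac"
Scanning each position:
  Position 0: "cc" => no
  Position 1: "cc" => no
  Position 2: "ca" => MATCH
  Position 3: "ab" => no
  Position 4: "bb" => no
  Position 5: "ba" => no
  Position 6: "ac" => no
Total occurrences: 1

1


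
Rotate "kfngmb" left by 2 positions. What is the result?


Input: "kfngmb", rotate left by 2
First 2 characters: "kf"
Remaining characters: "ngmb"
Concatenate remaining + first: "ngmb" + "kf" = "ngmbkf"

ngmbkf


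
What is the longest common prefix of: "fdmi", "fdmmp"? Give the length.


Words: fdmi, fdmmp
  Position 0: all 'f' => match
  Position 1: all 'd' => match
  Position 2: all 'm' => match
  Position 3: ('i', 'm') => mismatch, stop
LCP = "fdm" (length 3)

3


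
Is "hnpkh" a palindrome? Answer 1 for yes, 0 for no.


Input: hnpkh
Reversed: hkpnh
  Compare pos 0 ('h') with pos 4 ('h'): match
  Compare pos 1 ('n') with pos 3 ('k'): MISMATCH
Result: not a palindrome

0


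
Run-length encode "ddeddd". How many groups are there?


Input: ddeddd
Scanning for consecutive runs:
  Group 1: 'd' x 2 (positions 0-1)
  Group 2: 'e' x 1 (positions 2-2)
  Group 3: 'd' x 3 (positions 3-5)
Total groups: 3

3


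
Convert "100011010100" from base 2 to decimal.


Input: "100011010100" in base 2
Positional expansion:
  Digit '1' (value 1) x 2^11 = 2048
  Digit '0' (value 0) x 2^10 = 0
  Digit '0' (value 0) x 2^9 = 0
  Digit '0' (value 0) x 2^8 = 0
  Digit '1' (value 1) x 2^7 = 128
  Digit '1' (value 1) x 2^6 = 64
  Digit '0' (value 0) x 2^5 = 0
  Digit '1' (value 1) x 2^4 = 16
  Digit '0' (value 0) x 2^3 = 0
  Digit '1' (value 1) x 2^2 = 4
  Digit '0' (value 0) x 2^1 = 0
  Digit '0' (value 0) x 2^0 = 0
Sum = 2260

2260


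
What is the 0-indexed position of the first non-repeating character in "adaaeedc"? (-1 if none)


Input: adaaeedc
Character frequencies:
  'a': 3
  'c': 1
  'd': 2
  'e': 2
Scanning left to right for freq == 1:
  Position 0 ('a'): freq=3, skip
  Position 1 ('d'): freq=2, skip
  Position 2 ('a'): freq=3, skip
  Position 3 ('a'): freq=3, skip
  Position 4 ('e'): freq=2, skip
  Position 5 ('e'): freq=2, skip
  Position 6 ('d'): freq=2, skip
  Position 7 ('c'): unique! => answer = 7

7


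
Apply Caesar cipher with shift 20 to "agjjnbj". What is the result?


Caesar cipher: shift "agjjnbj" by 20
  'a' (pos 0) + 20 = pos 20 = 'u'
  'g' (pos 6) + 20 = pos 0 = 'a'
  'j' (pos 9) + 20 = pos 3 = 'd'
  'j' (pos 9) + 20 = pos 3 = 'd'
  'n' (pos 13) + 20 = pos 7 = 'h'
  'b' (pos 1) + 20 = pos 21 = 'v'
  'j' (pos 9) + 20 = pos 3 = 'd'
Result: uaddhvd

uaddhvd


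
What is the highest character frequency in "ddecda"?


Input: ddecda
Character counts:
  'a': 1
  'c': 1
  'd': 3
  'e': 1
Maximum frequency: 3

3


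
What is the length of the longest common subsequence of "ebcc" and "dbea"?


LCS of "ebcc" and "dbea"
DP table:
           d    b    e    a
      0    0    0    0    0
  e   0    0    0    1    1
  b   0    0    1    1    1
  c   0    0    1    1    1
  c   0    0    1    1    1
LCS length = dp[4][4] = 1

1
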